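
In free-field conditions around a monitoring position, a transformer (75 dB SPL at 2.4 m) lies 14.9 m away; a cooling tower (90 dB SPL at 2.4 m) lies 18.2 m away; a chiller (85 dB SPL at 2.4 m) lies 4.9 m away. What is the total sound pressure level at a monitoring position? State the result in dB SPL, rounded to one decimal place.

First find each source's level at the receiver (point-source: −20·log₁₀(r/r_ref)), then combine on an intensity basis.
transformer: 75 − 20·log₁₀(14.9/2.4) = 75 − 15.86 = 59.14 dB SPL.
cooling tower: 90 − 20·log₁₀(18.2/2.4) = 90 − 17.60 = 72.40 dB SPL.
chiller: 85 − 20·log₁₀(4.9/2.4) = 85 − 6.20 = 78.80 dB SPL.
Σ 10^(L/10) = 9.407e+07 → L_total = 10·log₁₀(9.407e+07) = 79.73 dB SPL.

79.7 dB SPL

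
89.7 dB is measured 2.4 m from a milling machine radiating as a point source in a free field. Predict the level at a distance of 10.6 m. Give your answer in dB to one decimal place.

Point-source attenuation: ΔL = 20·log₁₀(r₂/r₁) = 20·log₁₀(10.6/2.4) = 12.902 dB.
L₂ = 89.7 − 20·log₁₀(10.6/2.4) = 89.7 − 12.902 = 76.80 dB.

76.8 dB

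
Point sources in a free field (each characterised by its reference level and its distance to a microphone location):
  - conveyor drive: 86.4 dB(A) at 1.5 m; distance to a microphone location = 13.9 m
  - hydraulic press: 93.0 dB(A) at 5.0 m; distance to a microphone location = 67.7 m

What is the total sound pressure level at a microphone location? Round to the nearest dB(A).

Propagate each source to the receiver with L = L_ref − 20·log₁₀(r/r_ref), then add intensities.
conveyor drive: 86.4 − 20·log₁₀(13.9/1.5) = 86.4 − 19.34 = 67.06 dB(A).
hydraulic press: 93.0 − 20·log₁₀(67.7/5.0) = 93.0 − 22.63 = 70.37 dB(A).
Σ 10^(L/10) = 1.597e+07 → L_total = 10·log₁₀(1.597e+07) = 72.03 dB(A).

72 dB(A)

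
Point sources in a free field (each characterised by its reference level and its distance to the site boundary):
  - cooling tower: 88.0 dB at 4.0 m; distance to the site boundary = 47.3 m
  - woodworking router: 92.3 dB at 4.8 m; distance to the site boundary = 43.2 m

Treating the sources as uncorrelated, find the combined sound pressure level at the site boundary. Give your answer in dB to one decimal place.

Propagate each source to the receiver with L = L_ref − 20·log₁₀(r/r_ref), then add intensities.
cooling tower: 88.0 − 20·log₁₀(47.3/4.0) = 88.0 − 21.46 = 66.54 dB.
woodworking router: 92.3 − 20·log₁₀(43.2/4.8) = 92.3 − 19.08 = 73.22 dB.
Σ 10^(L/10) = 2.548e+07 → L_total = 10·log₁₀(2.548e+07) = 74.06 dB.

74.1 dB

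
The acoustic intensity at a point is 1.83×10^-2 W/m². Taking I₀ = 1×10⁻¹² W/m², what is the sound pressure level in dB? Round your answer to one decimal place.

Dividing by I₀ shifts the exponent by 12: I/I₀ = 1.83×10^10.
L = 10·(0.2625 + 10) = 102.62 dB.

102.6 dB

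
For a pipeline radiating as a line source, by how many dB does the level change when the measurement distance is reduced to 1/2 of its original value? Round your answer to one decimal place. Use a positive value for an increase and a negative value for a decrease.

+3.0 dB

With cylindrical spreading the level changes by −10·log₁₀(r₂/r₁).
ΔL = −10·log₁₀(0.5) = +3.01 dB.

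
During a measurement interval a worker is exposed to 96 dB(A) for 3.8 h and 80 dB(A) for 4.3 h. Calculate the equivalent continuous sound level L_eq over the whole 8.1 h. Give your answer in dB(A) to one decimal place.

Weight each interval's intensity by its duration and average over T = 8.1 h:
Σ tᵢ·10^(Lᵢ/10) = 3.8·10^(96/10) + 4.3·10^(80/10) = 1.556e+10.
L_eq = 10·log₁₀(1.556e+10/8.1) = 92.83 dB(A).

92.8 dB(A)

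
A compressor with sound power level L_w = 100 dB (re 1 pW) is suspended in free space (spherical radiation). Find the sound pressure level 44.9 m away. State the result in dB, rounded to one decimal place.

Free-field spherical radiation: L_p = L_w − 10·log₁₀(4π·r²), r = 44.9 m.
4π·r² = 2.533e+04 m², 10·log₁₀ of that is 44.037 dB.
L_p = 100 − 44.037 = 55.96 dB.

56.0 dB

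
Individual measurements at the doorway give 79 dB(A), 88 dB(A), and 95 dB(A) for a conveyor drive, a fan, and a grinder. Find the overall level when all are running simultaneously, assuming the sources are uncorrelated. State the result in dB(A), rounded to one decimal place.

95.9 dB(A)

Incoherent sources combine by intensity addition: L_total = 10·log₁₀(Σ 10^(L_i/10)).
Σ 10^(L/10) = 10^(79/10) + 10^(88/10) + 10^(95/10) = 3.873e+09.
L_total = 10·log₁₀(3.873e+09) = 95.88 dB(A).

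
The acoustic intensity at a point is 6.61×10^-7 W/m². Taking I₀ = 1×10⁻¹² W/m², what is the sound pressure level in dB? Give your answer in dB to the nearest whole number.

I/I₀ = 6.61×10^-7/10⁻¹² = 6.61×10^5, and L = 10·log₁₀(I/I₀).
L = 10·(0.8202 + 5) = 58.20 dB.

58 dB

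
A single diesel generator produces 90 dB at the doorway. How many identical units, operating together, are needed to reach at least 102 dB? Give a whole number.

16

Need L₁ + 10·log₁₀ N ≥ 102, i.e. log₁₀ N ≥ 1.20.
N ≥ 10^(12.0/10) = 15.849, so N = 16.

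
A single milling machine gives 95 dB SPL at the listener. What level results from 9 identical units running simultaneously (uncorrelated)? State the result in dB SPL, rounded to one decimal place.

104.5 dB SPL

With 9 equal, uncorrelated contributions the intensity is 9× that of one unit, giving a rise of 10·log₁₀ 9.
L_total = 95 + 10·log₁₀(9) = 95 + 9.542 = 104.54 dB SPL.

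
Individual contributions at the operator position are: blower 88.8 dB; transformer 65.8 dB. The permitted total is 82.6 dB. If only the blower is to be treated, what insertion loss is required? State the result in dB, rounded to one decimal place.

6.3 dB

Everything except the blower sums to 10^(65.8/10) = 3.802e+06 in linear terms, 65.80 dB.
The limit corresponds to 10^(82.6/10) = 1.820e+08; subtracting the fixed part leaves 1.782e+08 for the blower, i.e. 82.51 dB.
Required insertion loss = 88.8 − 82.51 = 6.29 dB.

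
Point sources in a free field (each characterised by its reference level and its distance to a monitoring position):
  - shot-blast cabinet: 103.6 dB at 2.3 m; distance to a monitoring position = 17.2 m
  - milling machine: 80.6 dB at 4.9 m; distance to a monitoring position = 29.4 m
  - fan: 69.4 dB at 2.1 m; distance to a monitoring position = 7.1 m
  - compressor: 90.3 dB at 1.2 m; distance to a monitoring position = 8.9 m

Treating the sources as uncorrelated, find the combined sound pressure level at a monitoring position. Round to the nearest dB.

Apply inverse-square spreading to bring every level to the receiver, then sum 10^(L/10).
shot-blast cabinet: 103.6 − 20·log₁₀(17.2/2.3) = 103.6 − 17.48 = 86.12 dB.
milling machine: 80.6 − 20·log₁₀(29.4/4.9) = 80.6 − 15.56 = 65.04 dB.
fan: 69.4 − 20·log₁₀(7.1/2.1) = 69.4 − 10.58 = 58.82 dB.
compressor: 90.3 − 20·log₁₀(8.9/1.2) = 90.3 − 17.40 = 72.90 dB.
Σ 10^(L/10) = 4.331e+08 → L_total = 10·log₁₀(4.331e+08) = 86.37 dB.

86 dB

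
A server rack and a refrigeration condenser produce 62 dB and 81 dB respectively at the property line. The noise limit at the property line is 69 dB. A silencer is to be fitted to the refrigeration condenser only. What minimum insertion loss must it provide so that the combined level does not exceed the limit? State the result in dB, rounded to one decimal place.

Everything except the refrigeration condenser sums to 10^(62/10) = 1.585e+06 in linear terms, 62.00 dB.
To meet 69 dB overall, the treated refrigeration condenser may contribute at most 10^(69/10) − 1.585e+06 = 6.358e+06, i.e. 68.03 dB.
So the refrigeration condenser must be reduced from 81 to 68.03 dB: IL = 12.97 dB.

13.0 dB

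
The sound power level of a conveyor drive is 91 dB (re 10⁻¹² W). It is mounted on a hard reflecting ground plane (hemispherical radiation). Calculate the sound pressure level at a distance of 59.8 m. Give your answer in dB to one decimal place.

Free-field hemispherical radiation: L_p = L_w − 10·log₁₀(2π·r²), r = 59.8 m.
2π·r² = 2.247e+04 m², 10·log₁₀ of that is 43.516 dB.
L_p = 91 − 43.516 = 47.48 dB.

47.5 dB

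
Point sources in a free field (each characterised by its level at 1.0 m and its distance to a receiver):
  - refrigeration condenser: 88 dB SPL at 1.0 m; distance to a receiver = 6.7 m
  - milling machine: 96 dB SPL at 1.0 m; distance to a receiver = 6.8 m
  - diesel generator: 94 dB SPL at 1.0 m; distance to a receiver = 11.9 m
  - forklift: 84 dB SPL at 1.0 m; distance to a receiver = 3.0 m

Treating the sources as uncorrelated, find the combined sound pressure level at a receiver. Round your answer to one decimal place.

First find each source's level at the receiver (point-source: −20·log₁₀(r/r_ref)), then combine on an intensity basis.
refrigeration condenser: 88 − 20·log₁₀(6.7/1.0) = 88 − 16.52 = 71.48 dB SPL.
milling machine: 96 − 20·log₁₀(6.8/1.0) = 96 − 16.65 = 79.35 dB SPL.
diesel generator: 94 − 20·log₁₀(11.9/1.0) = 94 − 21.51 = 72.49 dB SPL.
forklift: 84 − 20·log₁₀(3.0/1.0) = 84 − 9.54 = 74.46 dB SPL.
Σ 10^(L/10) = 1.458e+08 → L_total = 10·log₁₀(1.458e+08) = 81.64 dB SPL.

81.6 dB SPL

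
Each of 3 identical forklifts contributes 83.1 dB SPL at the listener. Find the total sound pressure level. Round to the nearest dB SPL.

N identical incoherent sources raise the level by 10·log₁₀ N.
L_total = 83.1 + 10·log₁₀(3) = 83.1 + 4.771 = 87.87 dB SPL.

88 dB SPL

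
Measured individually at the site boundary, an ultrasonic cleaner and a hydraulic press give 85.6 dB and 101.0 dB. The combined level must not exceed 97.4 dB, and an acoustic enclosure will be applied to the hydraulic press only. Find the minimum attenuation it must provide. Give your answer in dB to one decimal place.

The untreated sources together contribute 10^(85.6/10) = 3.631e+08, i.e. 85.60 dB.
The limit corresponds to 10^(97.4/10) = 5.495e+09; subtracting the fixed part leaves 5.132e+09 for the hydraulic press, i.e. 97.10 dB.
Required insertion loss = 101.0 − 97.10 = 3.90 dB.

3.9 dB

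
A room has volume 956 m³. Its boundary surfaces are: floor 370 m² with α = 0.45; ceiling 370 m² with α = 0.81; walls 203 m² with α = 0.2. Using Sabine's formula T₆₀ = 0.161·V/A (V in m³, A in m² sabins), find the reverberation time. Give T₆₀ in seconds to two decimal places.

0.30 s

Total absorption A = 370·0.45 + 370·0.81 + 203·0.2 = 506.80 m² sabins.
T₆₀ = 0.161 × 956 / 506.80 = 0.304 s.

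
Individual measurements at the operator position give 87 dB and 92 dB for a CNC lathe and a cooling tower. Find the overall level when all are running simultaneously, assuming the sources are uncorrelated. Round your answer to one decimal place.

For uncorrelated sources the intensities add, so convert each level to linear form, sum, and take 10·log₁₀ of the total.
Σ 10^(L/10) = 10^(87/10) + 10^(92/10) = 2.086e+09.
L_total = 10·log₁₀(2.086e+09) = 93.19 dB.

93.2 dB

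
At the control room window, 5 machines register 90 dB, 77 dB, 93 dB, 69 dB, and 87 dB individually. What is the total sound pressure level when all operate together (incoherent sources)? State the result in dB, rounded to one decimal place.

95.5 dB

For uncorrelated sources the intensities add, so convert each level to linear form, sum, and take 10·log₁₀ of the total.
Σ 10^(L/10) = 10^(90/10) + 10^(77/10) + 10^(93/10) + 10^(69/10) + 10^(87/10) = 3.555e+09.
L_total = 10·log₁₀(3.555e+09) = 95.51 dB.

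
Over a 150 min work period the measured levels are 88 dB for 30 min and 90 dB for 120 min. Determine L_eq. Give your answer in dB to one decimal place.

89.7 dB

The energy average is taken in the linear domain: L_eq = 10·log₁₀[(Σ tᵢ·10^(Lᵢ/10))/T], T = 150 min.
Σ tᵢ·10^(Lᵢ/10) = 30·10^(88/10) + 120·10^(90/10) = 1.389e+11.
L_eq = 10·log₁₀(1.389e+11/150) = 89.67 dB.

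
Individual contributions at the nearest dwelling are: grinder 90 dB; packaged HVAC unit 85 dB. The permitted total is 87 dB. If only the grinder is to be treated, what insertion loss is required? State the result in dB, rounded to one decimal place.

7.3 dB

Fixed contribution from the other source: Σ 10^(L/10) = 10^(85/10) = 3.162e+08 (85.00 dB).
To meet 87 dB overall, the treated grinder may contribute at most 10^(87/10) − 3.162e+08 = 1.850e+08, i.e. 82.67 dB.
So the grinder must be reduced from 90 to 82.67 dB: IL = 7.33 dB.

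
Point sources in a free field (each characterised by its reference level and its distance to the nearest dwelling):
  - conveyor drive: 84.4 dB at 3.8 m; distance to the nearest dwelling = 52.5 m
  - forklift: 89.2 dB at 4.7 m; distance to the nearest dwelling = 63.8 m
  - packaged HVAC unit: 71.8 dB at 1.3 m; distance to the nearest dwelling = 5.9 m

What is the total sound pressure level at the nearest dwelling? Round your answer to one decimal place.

Apply inverse-square spreading to bring every level to the receiver, then sum 10^(L/10).
conveyor drive: 84.4 − 20·log₁₀(52.5/3.8) = 84.4 − 22.81 = 61.59 dB.
forklift: 89.2 − 20·log₁₀(63.8/4.7) = 89.2 − 22.65 = 66.55 dB.
packaged HVAC unit: 71.8 − 20·log₁₀(5.9/1.3) = 71.8 − 13.14 = 58.66 dB.
Σ 10^(L/10) = 6.692e+06 → L_total = 10·log₁₀(6.692e+06) = 68.26 dB.

68.3 dB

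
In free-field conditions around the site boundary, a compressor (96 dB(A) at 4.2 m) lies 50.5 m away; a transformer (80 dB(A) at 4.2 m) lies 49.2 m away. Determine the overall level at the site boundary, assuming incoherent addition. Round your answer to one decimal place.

Propagate each source to the receiver with L = L_ref − 20·log₁₀(r/r_ref), then add intensities.
compressor: 96 − 20·log₁₀(50.5/4.2) = 96 − 21.60 = 74.40 dB(A).
transformer: 80 − 20·log₁₀(49.2/4.2) = 80 − 21.37 = 58.63 dB(A).
Σ 10^(L/10) = 2.827e+07 → L_total = 10·log₁₀(2.827e+07) = 74.51 dB(A).

74.5 dB(A)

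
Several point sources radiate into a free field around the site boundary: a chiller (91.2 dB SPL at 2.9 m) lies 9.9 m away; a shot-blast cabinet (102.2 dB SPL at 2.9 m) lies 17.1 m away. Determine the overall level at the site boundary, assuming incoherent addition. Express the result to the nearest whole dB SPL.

Apply inverse-square spreading to bring every level to the receiver, then sum 10^(L/10).
chiller: 91.2 − 20·log₁₀(9.9/2.9) = 91.2 − 10.66 = 80.54 dB SPL.
shot-blast cabinet: 102.2 − 20·log₁₀(17.1/2.9) = 102.2 − 15.41 = 86.79 dB SPL.
Σ 10^(L/10) = 5.904e+08 → L_total = 10·log₁₀(5.904e+08) = 87.71 dB SPL.

88 dB SPL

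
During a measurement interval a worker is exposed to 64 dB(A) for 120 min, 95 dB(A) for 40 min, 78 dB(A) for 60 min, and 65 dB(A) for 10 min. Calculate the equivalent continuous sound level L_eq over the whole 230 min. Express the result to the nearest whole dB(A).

88 dB(A)

L_eq = 10·log₁₀[(1/T)·Σ tᵢ·10^(Lᵢ/10)] with T = 230 min.
Σ tᵢ·10^(Lᵢ/10) = 120·10^(64/10) + 40·10^(95/10) + 60·10^(78/10) + 10·10^(65/10) = 1.306e+11.
L_eq = 10·log₁₀(1.306e+11/230) = 87.54 dB(A).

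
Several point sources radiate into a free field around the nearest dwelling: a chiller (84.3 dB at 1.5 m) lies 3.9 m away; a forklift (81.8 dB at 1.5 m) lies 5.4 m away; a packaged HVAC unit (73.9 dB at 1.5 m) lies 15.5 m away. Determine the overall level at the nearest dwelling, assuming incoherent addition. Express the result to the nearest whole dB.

77 dB

First find each source's level at the receiver (point-source: −20·log₁₀(r/r_ref)), then combine on an intensity basis.
chiller: 84.3 − 20·log₁₀(3.9/1.5) = 84.3 − 8.30 = 76.00 dB.
forklift: 81.8 − 20·log₁₀(5.4/1.5) = 81.8 − 11.13 = 70.67 dB.
packaged HVAC unit: 73.9 − 20·log₁₀(15.5/1.5) = 73.9 − 20.28 = 53.62 dB.
Σ 10^(L/10) = 5.172e+07 → L_total = 10·log₁₀(5.172e+07) = 77.14 dB.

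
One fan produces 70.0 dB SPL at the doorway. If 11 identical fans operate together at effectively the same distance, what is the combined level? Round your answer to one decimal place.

80.4 dB SPL

L_total = L₁ + 10·log₁₀ N for N identical incoherent sources.
L_total = 70.0 + 10·log₁₀(11) = 70.0 + 10.414 = 80.41 dB SPL.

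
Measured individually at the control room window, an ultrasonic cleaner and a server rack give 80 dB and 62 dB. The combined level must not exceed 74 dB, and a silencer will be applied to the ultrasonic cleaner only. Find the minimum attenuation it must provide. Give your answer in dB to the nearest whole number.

The untreated sources together contribute 10^(62/10) = 1.585e+06, i.e. 62.00 dB.
The limit corresponds to 10^(74/10) = 2.512e+07; subtracting the fixed part leaves 2.353e+07 for the ultrasonic cleaner, i.e. 73.72 dB.
So the ultrasonic cleaner must be reduced from 80 to 73.72 dB: IL = 6.28 dB.

6 dB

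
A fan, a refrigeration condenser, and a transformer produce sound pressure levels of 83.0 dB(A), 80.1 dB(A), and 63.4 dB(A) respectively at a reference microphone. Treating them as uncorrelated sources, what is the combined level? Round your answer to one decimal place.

For uncorrelated sources the intensities add, so convert each level to linear form, sum, and take 10·log₁₀ of the total.
Σ 10^(L/10) = 10^(83.0/10) + 10^(80.1/10) + 10^(63.4/10) = 3.040e+08.
L_total = 10·log₁₀(3.040e+08) = 84.83 dB(A).

84.8 dB(A)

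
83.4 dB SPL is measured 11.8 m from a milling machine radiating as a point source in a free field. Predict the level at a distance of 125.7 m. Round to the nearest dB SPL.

63 dB SPL

Spherical spreading from a point source gives a 20·log₁₀(r₂/r₁) drop.
L₂ = 83.4 − 20·log₁₀(125.7/11.8) = 83.4 − 20.549 = 62.85 dB SPL.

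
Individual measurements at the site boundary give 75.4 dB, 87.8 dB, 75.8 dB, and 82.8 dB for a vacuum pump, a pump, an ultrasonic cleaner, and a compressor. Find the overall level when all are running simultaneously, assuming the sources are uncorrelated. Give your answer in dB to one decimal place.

89.4 dB

Incoherent sources combine by intensity addition: L_total = 10·log₁₀(Σ 10^(L_i/10)).
Σ 10^(L/10) = 10^(75.4/10) + 10^(87.8/10) + 10^(75.8/10) + 10^(82.8/10) = 8.658e+08.
L_total = 10·log₁₀(8.658e+08) = 89.37 dB.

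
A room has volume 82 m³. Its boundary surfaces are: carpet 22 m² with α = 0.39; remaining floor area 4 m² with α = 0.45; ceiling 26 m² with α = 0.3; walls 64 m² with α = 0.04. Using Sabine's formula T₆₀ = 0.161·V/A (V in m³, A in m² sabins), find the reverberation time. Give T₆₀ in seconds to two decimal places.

Summing Sᵢαᵢ: 22·0.39 + 4·0.45 + 26·0.3 + 64·0.04 = 20.74 m².
T₆₀ = 0.161 × 82 / 20.74 = 0.637 s.

0.64 s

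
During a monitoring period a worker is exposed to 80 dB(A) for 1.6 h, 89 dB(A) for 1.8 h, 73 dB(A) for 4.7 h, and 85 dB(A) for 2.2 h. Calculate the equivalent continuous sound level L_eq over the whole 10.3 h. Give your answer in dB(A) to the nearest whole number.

The energy average is taken in the linear domain: L_eq = 10·log₁₀[(Σ tᵢ·10^(Lᵢ/10))/T], T = 10.3 h.
Σ tᵢ·10^(Lᵢ/10) = 1.6·10^(80/10) + 1.8·10^(89/10) + 4.7·10^(73/10) + 2.2·10^(85/10) = 2.379e+09.
L_eq = 10·log₁₀(2.379e+09/10.3) = 83.64 dB(A).

84 dB(A)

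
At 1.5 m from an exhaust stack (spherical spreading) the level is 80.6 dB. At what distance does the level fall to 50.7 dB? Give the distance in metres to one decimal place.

For a point source L₁ − L₂ = 20·log₁₀(r₂/r₁), so r₂ = r₁·10^((L₁−L₂)/20).
r₂ = 1.5·10^((80.6−50.7)/20) = 1.5·10^(29.9/20) = 46.89 m.

46.9 m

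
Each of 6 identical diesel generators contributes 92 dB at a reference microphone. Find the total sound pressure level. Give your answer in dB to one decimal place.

99.8 dB

With 6 equal, uncorrelated contributions the intensity is 6× that of one unit, giving a rise of 10·log₁₀ 6.
L_total = 92 + 10·log₁₀(6) = 92 + 7.782 = 99.78 dB.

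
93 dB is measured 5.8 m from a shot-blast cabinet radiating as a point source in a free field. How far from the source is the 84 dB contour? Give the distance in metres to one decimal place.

16.3 m

For a point source L₁ − L₂ = 20·log₁₀(r₂/r₁), so r₂ = r₁·10^((L₁−L₂)/20).
r₂ = 5.8·10^((93−84)/20) = 5.8·10^(9.0/20) = 16.35 m.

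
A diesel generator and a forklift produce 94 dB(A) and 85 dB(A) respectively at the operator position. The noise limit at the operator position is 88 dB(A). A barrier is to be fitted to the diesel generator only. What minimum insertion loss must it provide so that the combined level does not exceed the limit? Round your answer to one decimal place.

9.0 dB

Everything except the diesel generator sums to 10^(85/10) = 3.162e+08 in linear terms, 85.00 dB(A).
The limit corresponds to 10^(88/10) = 6.310e+08; subtracting the fixed part leaves 3.147e+08 for the diesel generator, i.e. 84.98 dB(A).
Required insertion loss = 94 − 84.98 = 9.02 dB.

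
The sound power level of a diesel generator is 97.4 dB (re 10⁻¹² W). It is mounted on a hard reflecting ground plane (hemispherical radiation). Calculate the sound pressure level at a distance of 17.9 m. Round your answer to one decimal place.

64.4 dB

The power spreads over a hemisphere of area 2π·r², so L_p = L_w − 10·log₁₀(2π·r²).
2π·r² = 2013 m², 10·log₁₀ of that is 33.039 dB.
L_p = 97.4 − 33.039 = 64.36 dB.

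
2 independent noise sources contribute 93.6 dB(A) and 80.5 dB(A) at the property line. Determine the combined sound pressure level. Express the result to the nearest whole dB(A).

94 dB(A)

Incoherent sources combine by intensity addition: L_total = 10·log₁₀(Σ 10^(L_i/10)).
Σ 10^(L/10) = 10^(93.6/10) + 10^(80.5/10) = 2.403e+09.
L_total = 10·log₁₀(2.403e+09) = 93.81 dB(A).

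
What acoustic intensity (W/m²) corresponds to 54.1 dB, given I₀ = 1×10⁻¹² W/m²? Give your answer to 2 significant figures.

2.6e-07 W/m²

I/I₀ = 10^(54.1/10) = 2.57e+05, so I = 2.57e+05 × 10⁻¹² W/m².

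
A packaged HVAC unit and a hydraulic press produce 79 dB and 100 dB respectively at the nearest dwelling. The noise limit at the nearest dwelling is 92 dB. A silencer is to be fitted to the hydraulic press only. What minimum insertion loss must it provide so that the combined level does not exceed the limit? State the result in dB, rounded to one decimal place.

8.2 dB

The untreated sources together contribute 10^(79/10) = 7.943e+07, i.e. 79.00 dB.
To meet 92 dB overall, the treated hydraulic press may contribute at most 10^(92/10) − 7.943e+07 = 1.505e+09, i.e. 91.78 dB.
Required insertion loss = 100 − 91.78 = 8.22 dB.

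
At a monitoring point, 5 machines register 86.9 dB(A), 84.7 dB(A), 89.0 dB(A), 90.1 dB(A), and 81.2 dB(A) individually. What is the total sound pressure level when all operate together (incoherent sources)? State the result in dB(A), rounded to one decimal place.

94.4 dB(A)

For uncorrelated sources the intensities add, so convert each level to linear form, sum, and take 10·log₁₀ of the total.
Σ 10^(L/10) = 10^(86.9/10) + 10^(84.7/10) + 10^(89.0/10) + 10^(90.1/10) + 10^(81.2/10) = 2.734e+09.
L_total = 10·log₁₀(2.734e+09) = 94.37 dB(A).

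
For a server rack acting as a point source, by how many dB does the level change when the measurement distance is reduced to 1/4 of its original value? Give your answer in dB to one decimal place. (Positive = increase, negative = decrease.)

+12.0 dB

A point source loses 6 dB per doubling of distance; generally ΔL = −20·log₁₀(r₂/r₁).
ΔL = −20·log₁₀(0.25) = +12.04 dB.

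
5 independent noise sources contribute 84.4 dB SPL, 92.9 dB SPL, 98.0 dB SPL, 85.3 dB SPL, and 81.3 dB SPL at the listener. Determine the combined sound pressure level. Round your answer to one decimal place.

For uncorrelated sources the intensities add, so convert each level to linear form, sum, and take 10·log₁₀ of the total.
Σ 10^(L/10) = 10^(84.4/10) + 10^(92.9/10) + 10^(98.0/10) + 10^(85.3/10) + 10^(81.3/10) = 9.009e+09.
L_total = 10·log₁₀(9.009e+09) = 99.55 dB SPL.

99.5 dB SPL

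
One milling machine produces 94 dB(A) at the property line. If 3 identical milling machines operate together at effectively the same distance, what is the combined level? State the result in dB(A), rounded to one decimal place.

98.8 dB(A)

With 3 equal, uncorrelated contributions the intensity is 3× that of one unit, giving a rise of 10·log₁₀ 3.
L_total = 94 + 10·log₁₀(3) = 94 + 4.771 = 98.77 dB(A).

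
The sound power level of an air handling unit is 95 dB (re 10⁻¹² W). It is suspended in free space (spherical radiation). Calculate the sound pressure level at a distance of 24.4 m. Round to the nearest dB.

Free-field spherical radiation: L_p = L_w − 10·log₁₀(4π·r²), r = 24.4 m.
4π·r² = 7482 m², 10·log₁₀ of that is 38.740 dB.
L_p = 95 − 38.740 = 56.26 dB.

56 dB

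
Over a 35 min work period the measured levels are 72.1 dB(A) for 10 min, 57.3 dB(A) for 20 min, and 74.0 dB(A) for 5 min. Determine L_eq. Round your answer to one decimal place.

69.3 dB(A)

Weight each interval's intensity by its duration and average over T = 35 min:
Σ tᵢ·10^(Lᵢ/10) = 10·10^(72.1/10) + 20·10^(57.3/10) + 5·10^(74.0/10) = 2.985e+08.
L_eq = 10·log₁₀(2.985e+08/35) = 69.31 dB(A).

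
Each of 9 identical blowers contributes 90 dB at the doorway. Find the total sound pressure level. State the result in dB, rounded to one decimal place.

N identical incoherent sources raise the level by 10·log₁₀ N.
L_total = 90 + 10·log₁₀(9) = 90 + 9.542 = 99.54 dB.

99.5 dB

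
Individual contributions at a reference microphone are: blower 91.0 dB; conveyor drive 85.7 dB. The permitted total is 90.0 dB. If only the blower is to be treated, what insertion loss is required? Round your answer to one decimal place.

3.0 dB

The untreated sources together contribute 10^(85.7/10) = 3.715e+08, i.e. 85.70 dB.
To meet 90.0 dB overall, the treated blower may contribute at most 10^(90.0/10) − 3.715e+08 = 6.285e+08, i.e. 87.98 dB.
Required insertion loss = 91.0 − 87.98 = 3.02 dB.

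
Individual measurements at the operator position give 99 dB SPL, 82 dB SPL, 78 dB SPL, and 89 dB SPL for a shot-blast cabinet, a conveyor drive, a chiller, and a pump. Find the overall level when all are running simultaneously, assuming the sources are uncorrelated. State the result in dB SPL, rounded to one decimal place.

99.5 dB SPL

For uncorrelated sources the intensities add, so convert each level to linear form, sum, and take 10·log₁₀ of the total.
Σ 10^(L/10) = 10^(99/10) + 10^(82/10) + 10^(78/10) + 10^(89/10) = 8.959e+09.
L_total = 10·log₁₀(8.959e+09) = 99.52 dB SPL.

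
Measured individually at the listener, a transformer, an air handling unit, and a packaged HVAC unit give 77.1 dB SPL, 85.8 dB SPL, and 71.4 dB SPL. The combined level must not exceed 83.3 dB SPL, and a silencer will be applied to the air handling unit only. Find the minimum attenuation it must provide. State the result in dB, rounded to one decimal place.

Everything except the air handling unit sums to 10^(77.1/10) + 10^(71.4/10) = 6.509e+07 in linear terms, 78.14 dB SPL.
To meet 83.3 dB SPL overall, the treated air handling unit may contribute at most 10^(83.3/10) − 6.509e+07 = 1.487e+08, i.e. 81.72 dB SPL.
Required insertion loss = 85.8 − 81.72 = 4.08 dB.

4.1 dB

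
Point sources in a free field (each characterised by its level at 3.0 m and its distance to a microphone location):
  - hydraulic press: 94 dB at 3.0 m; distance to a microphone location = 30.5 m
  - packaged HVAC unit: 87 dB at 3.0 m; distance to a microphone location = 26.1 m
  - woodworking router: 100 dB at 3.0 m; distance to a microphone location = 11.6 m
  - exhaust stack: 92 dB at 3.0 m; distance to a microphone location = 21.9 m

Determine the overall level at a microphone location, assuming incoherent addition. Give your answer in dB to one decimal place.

First find each source's level at the receiver (point-source: −20·log₁₀(r/r_ref)), then combine on an intensity basis.
hydraulic press: 94 − 20·log₁₀(30.5/3.0) = 94 − 20.14 = 73.86 dB.
packaged HVAC unit: 87 − 20·log₁₀(26.1/3.0) = 87 − 18.79 = 68.21 dB.
woodworking router: 100 − 20·log₁₀(11.6/3.0) = 100 − 11.75 = 88.25 dB.
exhaust stack: 92 − 20·log₁₀(21.9/3.0) = 92 − 17.27 = 74.73 dB.
Σ 10^(L/10) = 7.295e+08 → L_total = 10·log₁₀(7.295e+08) = 88.63 dB.

88.6 dB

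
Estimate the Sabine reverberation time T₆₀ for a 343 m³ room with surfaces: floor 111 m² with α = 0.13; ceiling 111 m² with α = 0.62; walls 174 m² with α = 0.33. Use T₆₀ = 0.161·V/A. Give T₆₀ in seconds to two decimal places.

0.39 s

A = Σ Sᵢαᵢ = 111·0.13 + 111·0.62 + 174·0.33 = 140.67 m².
T₆₀ = 0.161 × 343 / 140.67 = 0.393 s.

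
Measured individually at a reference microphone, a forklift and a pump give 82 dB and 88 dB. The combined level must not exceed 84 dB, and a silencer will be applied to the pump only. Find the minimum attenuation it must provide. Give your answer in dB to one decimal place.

8.3 dB

Fixed contribution from the other source: Σ 10^(L/10) = 10^(82/10) = 1.585e+08 (82.00 dB).
The limit corresponds to 10^(84/10) = 2.512e+08; subtracting the fixed part leaves 9.270e+07 for the pump, i.e. 79.67 dB.
Required insertion loss = 88 − 79.67 = 8.33 dB.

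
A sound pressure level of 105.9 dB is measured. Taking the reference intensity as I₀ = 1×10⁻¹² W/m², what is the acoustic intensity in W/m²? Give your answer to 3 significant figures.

0.0389 W/m²

I/I₀ = 10^(105.9/10) = 3.89e+10, so I = 3.89e+10 × 10⁻¹² W/m².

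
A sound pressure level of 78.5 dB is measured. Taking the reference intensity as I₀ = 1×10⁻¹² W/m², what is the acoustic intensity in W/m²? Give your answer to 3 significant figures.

I = I₀·10^(L/10) = 10⁻¹² × 10^(78.5/10) = 10^(-4.150).

7.08e-05 W/m²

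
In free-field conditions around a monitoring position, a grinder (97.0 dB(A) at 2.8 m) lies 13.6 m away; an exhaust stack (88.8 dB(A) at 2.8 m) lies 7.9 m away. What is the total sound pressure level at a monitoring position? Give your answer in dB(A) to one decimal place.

Propagate each source to the receiver with L = L_ref − 20·log₁₀(r/r_ref), then add intensities.
grinder: 97.0 − 20·log₁₀(13.6/2.8) = 97.0 − 13.73 = 83.27 dB(A).
exhaust stack: 88.8 − 20·log₁₀(7.9/2.8) = 88.8 − 9.01 = 79.79 dB(A).
Σ 10^(L/10) = 3.077e+08 → L_total = 10·log₁₀(3.077e+08) = 84.88 dB(A).

84.9 dB(A)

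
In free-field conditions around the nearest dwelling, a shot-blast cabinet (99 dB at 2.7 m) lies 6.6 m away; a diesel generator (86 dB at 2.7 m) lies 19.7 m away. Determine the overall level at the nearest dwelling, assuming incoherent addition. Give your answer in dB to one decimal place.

Propagate each source to the receiver with L = L_ref − 20·log₁₀(r/r_ref), then add intensities.
shot-blast cabinet: 99 − 20·log₁₀(6.6/2.7) = 99 − 7.76 = 91.24 dB.
diesel generator: 86 − 20·log₁₀(19.7/2.7) = 86 − 17.26 = 68.74 dB.
Σ 10^(L/10) = 1.337e+09 → L_total = 10·log₁₀(1.337e+09) = 91.26 dB.

91.3 dB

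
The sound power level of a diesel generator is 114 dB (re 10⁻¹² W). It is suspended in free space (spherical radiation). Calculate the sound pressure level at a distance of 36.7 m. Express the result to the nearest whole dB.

72 dB

The power spreads over a sphere of area 4π·r², so L_p = L_w − 10·log₁₀(4π·r²).
4π·r² = 1.693e+04 m², 10·log₁₀ of that is 42.285 dB.
L_p = 114 − 42.285 = 71.71 dB.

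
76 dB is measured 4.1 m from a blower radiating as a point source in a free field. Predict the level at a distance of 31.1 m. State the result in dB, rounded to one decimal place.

Point-source attenuation: ΔL = 20·log₁₀(r₂/r₁) = 20·log₁₀(31.1/4.1) = 17.600 dB.
L₂ = 76 − 20·log₁₀(31.1/4.1) = 76 − 17.600 = 58.40 dB.

58.4 dB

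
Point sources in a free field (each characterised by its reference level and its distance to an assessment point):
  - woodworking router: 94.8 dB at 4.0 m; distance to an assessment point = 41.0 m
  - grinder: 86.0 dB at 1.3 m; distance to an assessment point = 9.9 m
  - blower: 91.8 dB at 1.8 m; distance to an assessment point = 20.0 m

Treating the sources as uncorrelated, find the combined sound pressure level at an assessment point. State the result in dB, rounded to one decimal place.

First find each source's level at the receiver (point-source: −20·log₁₀(r/r_ref)), then combine on an intensity basis.
woodworking router: 94.8 − 20·log₁₀(41.0/4.0) = 94.8 − 20.21 = 74.59 dB.
grinder: 86.0 − 20·log₁₀(9.9/1.3) = 86.0 − 17.63 = 68.37 dB.
blower: 91.8 − 20·log₁₀(20.0/1.8) = 91.8 − 20.92 = 70.88 dB.
Σ 10^(L/10) = 4.787e+07 → L_total = 10·log₁₀(4.787e+07) = 76.80 dB.

76.8 dB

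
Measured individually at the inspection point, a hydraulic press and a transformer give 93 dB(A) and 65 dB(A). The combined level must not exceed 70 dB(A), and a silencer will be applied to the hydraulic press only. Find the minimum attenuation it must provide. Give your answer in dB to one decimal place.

24.7 dB

The untreated sources together contribute 10^(65/10) = 3.162e+06, i.e. 65.00 dB(A).
The limit corresponds to 10^(70/10) = 1.000e+07; subtracting the fixed part leaves 6.838e+06 for the hydraulic press, i.e. 68.35 dB(A).
Required insertion loss = 93 − 68.35 = 24.65 dB.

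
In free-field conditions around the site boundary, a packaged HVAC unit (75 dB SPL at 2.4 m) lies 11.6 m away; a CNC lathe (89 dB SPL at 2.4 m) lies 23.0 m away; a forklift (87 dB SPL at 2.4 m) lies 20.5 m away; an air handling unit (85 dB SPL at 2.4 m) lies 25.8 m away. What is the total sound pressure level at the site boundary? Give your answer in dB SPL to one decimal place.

Apply inverse-square spreading to bring every level to the receiver, then sum 10^(L/10).
packaged HVAC unit: 75 − 20·log₁₀(11.6/2.4) = 75 − 13.68 = 61.32 dB SPL.
CNC lathe: 89 − 20·log₁₀(23.0/2.4) = 89 − 19.63 = 69.37 dB SPL.
forklift: 87 − 20·log₁₀(20.5/2.4) = 87 − 18.63 = 68.37 dB SPL.
air handling unit: 85 − 20·log₁₀(25.8/2.4) = 85 − 20.63 = 64.37 dB SPL.
Σ 10^(L/10) = 1.961e+07 → L_total = 10·log₁₀(1.961e+07) = 72.92 dB SPL.

72.9 dB SPL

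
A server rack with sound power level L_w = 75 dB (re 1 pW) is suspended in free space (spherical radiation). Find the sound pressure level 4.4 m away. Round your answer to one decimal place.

The power spreads over a sphere of area 4π·r², so L_p = L_w − 10·log₁₀(4π·r²).
4π·r² = 243.3 m², 10·log₁₀ of that is 23.861 dB.
L_p = 75 − 23.861 = 51.14 dB.

51.1 dB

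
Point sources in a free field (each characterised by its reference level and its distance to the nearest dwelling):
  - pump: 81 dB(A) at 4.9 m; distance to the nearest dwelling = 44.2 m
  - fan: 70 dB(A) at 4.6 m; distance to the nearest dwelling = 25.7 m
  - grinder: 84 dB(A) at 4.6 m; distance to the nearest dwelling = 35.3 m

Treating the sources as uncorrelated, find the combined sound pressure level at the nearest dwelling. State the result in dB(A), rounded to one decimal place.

Apply inverse-square spreading to bring every level to the receiver, then sum 10^(L/10).
pump: 81 − 20·log₁₀(44.2/4.9) = 81 − 19.10 = 61.90 dB(A).
fan: 70 − 20·log₁₀(25.7/4.6) = 70 − 14.94 = 55.06 dB(A).
grinder: 84 − 20·log₁₀(35.3/4.6) = 84 − 17.70 = 66.30 dB(A).
Σ 10^(L/10) = 6.133e+06 → L_total = 10·log₁₀(6.133e+06) = 67.88 dB(A).

67.9 dB(A)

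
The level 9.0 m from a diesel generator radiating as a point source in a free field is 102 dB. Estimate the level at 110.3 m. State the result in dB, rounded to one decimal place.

Spherical spreading from a point source gives a 20·log₁₀(r₂/r₁) drop.
L₂ = 102 − 20·log₁₀(110.3/9.0) = 102 − 21.767 = 80.23 dB.

80.2 dB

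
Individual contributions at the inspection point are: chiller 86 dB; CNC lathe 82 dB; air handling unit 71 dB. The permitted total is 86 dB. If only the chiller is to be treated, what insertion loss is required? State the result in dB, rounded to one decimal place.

2.4 dB

The untreated sources together contribute 10^(82/10) + 10^(71/10) = 1.711e+08, i.e. 82.33 dB.
To meet 86 dB overall, the treated chiller may contribute at most 10^(86/10) − 1.711e+08 = 2.270e+08, i.e. 83.56 dB.
Required insertion loss = 86 − 83.56 = 2.44 dB.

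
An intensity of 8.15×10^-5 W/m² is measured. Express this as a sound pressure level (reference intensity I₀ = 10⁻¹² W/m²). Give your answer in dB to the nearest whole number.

Dividing by I₀ shifts the exponent by 12: I/I₀ = 8.15×10^7.
L = 10·(0.9112 + 7) = 79.11 dB.

79 dB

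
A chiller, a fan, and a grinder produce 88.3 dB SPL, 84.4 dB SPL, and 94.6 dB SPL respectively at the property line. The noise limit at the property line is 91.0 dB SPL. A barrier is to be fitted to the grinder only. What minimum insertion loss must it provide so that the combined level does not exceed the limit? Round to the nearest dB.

Fixed contribution from the other sources: Σ 10^(L/10) = 10^(88.3/10) + 10^(84.4/10) = 9.515e+08 (89.78 dB SPL).
To meet 91.0 dB SPL overall, the treated grinder may contribute at most 10^(91.0/10) − 9.515e+08 = 3.074e+08, i.e. 84.88 dB SPL.
Required insertion loss = 94.6 − 84.88 = 9.72 dB.

10 dB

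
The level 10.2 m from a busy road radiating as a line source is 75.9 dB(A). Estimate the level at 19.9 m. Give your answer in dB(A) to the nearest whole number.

Cylindrical spreading from a line source gives a 10·log₁₀(r₂/r₁) drop.
L₂ = 75.9 − 10·log₁₀(19.9/10.2) = 75.9 − 2.903 = 73.00 dB(A).

73 dB(A)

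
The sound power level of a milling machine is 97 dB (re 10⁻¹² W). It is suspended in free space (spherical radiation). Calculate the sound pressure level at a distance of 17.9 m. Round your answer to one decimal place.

Free-field spherical radiation: L_p = L_w − 10·log₁₀(4π·r²), r = 17.9 m.
4π·r² = 4026 m², 10·log₁₀ of that is 36.049 dB.
L_p = 97 − 36.049 = 60.95 dB.

61.0 dB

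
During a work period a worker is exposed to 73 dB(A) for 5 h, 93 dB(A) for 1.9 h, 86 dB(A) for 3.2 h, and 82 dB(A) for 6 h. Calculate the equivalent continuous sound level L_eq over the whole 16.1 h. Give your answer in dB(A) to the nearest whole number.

L_eq = 10·log₁₀[(1/T)·Σ tᵢ·10^(Lᵢ/10)] with T = 16.1 h.
Σ tᵢ·10^(Lᵢ/10) = 5·10^(73/10) + 1.9·10^(93/10) + 3.2·10^(86/10) + 6·10^(82/10) = 6.116e+09.
L_eq = 10·log₁₀(6.116e+09/16.1) = 85.80 dB(A).

86 dB(A)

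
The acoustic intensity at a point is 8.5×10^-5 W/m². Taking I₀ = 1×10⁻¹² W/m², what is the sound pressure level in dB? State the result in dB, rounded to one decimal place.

79.3 dB

Dividing by I₀ shifts the exponent by 12: I/I₀ = 8.5×10^7.
L = 10·(0.9294 + 7) = 79.29 dB.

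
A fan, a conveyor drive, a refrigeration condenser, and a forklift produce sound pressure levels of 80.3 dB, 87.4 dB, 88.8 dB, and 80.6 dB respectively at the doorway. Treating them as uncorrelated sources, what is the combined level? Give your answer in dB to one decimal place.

For uncorrelated sources the intensities add, so convert each level to linear form, sum, and take 10·log₁₀ of the total.
Σ 10^(L/10) = 10^(80.3/10) + 10^(87.4/10) + 10^(88.8/10) + 10^(80.6/10) = 1.530e+09.
L_total = 10·log₁₀(1.530e+09) = 91.85 dB.

91.8 dB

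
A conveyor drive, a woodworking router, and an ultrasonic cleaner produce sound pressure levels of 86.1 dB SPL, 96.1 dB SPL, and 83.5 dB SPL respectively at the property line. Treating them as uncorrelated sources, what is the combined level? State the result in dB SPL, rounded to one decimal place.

96.7 dB SPL

For uncorrelated sources the intensities add, so convert each level to linear form, sum, and take 10·log₁₀ of the total.
Σ 10^(L/10) = 10^(86.1/10) + 10^(96.1/10) + 10^(83.5/10) = 4.705e+09.
L_total = 10·log₁₀(4.705e+09) = 96.73 dB SPL.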